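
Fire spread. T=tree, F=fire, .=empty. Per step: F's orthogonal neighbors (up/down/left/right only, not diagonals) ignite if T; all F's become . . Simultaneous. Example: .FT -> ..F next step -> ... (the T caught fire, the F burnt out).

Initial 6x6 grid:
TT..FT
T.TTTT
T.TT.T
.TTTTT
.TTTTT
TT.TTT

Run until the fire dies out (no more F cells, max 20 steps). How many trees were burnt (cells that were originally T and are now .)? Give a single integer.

Step 1: +2 fires, +1 burnt (F count now 2)
Step 2: +2 fires, +2 burnt (F count now 2)
Step 3: +3 fires, +2 burnt (F count now 3)
Step 4: +3 fires, +3 burnt (F count now 3)
Step 5: +4 fires, +3 burnt (F count now 4)
Step 6: +5 fires, +4 burnt (F count now 5)
Step 7: +2 fires, +5 burnt (F count now 2)
Step 8: +1 fires, +2 burnt (F count now 1)
Step 9: +1 fires, +1 burnt (F count now 1)
Step 10: +0 fires, +1 burnt (F count now 0)
Fire out after step 10
Initially T: 27, now '.': 32
Total burnt (originally-T cells now '.'): 23

Answer: 23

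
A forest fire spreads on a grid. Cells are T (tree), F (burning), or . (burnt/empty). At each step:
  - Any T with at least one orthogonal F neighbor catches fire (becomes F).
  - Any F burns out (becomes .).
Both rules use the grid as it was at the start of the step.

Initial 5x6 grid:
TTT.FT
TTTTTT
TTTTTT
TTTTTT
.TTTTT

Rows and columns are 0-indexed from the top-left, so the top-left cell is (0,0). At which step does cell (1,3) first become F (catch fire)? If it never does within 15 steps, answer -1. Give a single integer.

Step 1: cell (1,3)='T' (+2 fires, +1 burnt)
Step 2: cell (1,3)='F' (+3 fires, +2 burnt)
  -> target ignites at step 2
Step 3: cell (1,3)='.' (+4 fires, +3 burnt)
Step 4: cell (1,3)='.' (+6 fires, +4 burnt)
Step 5: cell (1,3)='.' (+6 fires, +6 burnt)
Step 6: cell (1,3)='.' (+4 fires, +6 burnt)
Step 7: cell (1,3)='.' (+2 fires, +4 burnt)
Step 8: cell (1,3)='.' (+0 fires, +2 burnt)
  fire out at step 8

2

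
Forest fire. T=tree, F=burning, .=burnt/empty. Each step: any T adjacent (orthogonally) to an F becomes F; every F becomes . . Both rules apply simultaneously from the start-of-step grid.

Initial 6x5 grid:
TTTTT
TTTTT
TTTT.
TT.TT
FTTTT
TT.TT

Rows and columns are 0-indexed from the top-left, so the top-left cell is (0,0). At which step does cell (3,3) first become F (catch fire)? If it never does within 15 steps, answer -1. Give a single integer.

Step 1: cell (3,3)='T' (+3 fires, +1 burnt)
Step 2: cell (3,3)='T' (+4 fires, +3 burnt)
Step 3: cell (3,3)='T' (+3 fires, +4 burnt)
Step 4: cell (3,3)='F' (+6 fires, +3 burnt)
  -> target ignites at step 4
Step 5: cell (3,3)='.' (+5 fires, +6 burnt)
Step 6: cell (3,3)='.' (+2 fires, +5 burnt)
Step 7: cell (3,3)='.' (+2 fires, +2 burnt)
Step 8: cell (3,3)='.' (+1 fires, +2 burnt)
Step 9: cell (3,3)='.' (+0 fires, +1 burnt)
  fire out at step 9

4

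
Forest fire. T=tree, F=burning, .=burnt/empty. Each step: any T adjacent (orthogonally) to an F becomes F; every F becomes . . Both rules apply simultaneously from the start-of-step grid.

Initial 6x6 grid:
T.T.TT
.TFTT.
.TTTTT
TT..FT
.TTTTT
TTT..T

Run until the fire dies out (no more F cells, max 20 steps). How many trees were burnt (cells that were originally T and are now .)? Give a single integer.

Step 1: +7 fires, +2 burnt (F count now 7)
Step 2: +6 fires, +7 burnt (F count now 6)
Step 3: +4 fires, +6 burnt (F count now 4)
Step 4: +4 fires, +4 burnt (F count now 4)
Step 5: +1 fires, +4 burnt (F count now 1)
Step 6: +1 fires, +1 burnt (F count now 1)
Step 7: +0 fires, +1 burnt (F count now 0)
Fire out after step 7
Initially T: 24, now '.': 35
Total burnt (originally-T cells now '.'): 23

Answer: 23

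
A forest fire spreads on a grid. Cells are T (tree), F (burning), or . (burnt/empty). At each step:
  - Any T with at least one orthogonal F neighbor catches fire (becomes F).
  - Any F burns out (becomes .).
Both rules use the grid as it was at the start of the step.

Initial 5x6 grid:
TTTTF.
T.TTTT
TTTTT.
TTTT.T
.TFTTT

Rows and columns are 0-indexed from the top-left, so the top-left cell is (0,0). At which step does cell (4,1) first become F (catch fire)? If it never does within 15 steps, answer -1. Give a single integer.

Step 1: cell (4,1)='F' (+5 fires, +2 burnt)
  -> target ignites at step 1
Step 2: cell (4,1)='.' (+8 fires, +5 burnt)
Step 3: cell (4,1)='.' (+6 fires, +8 burnt)
Step 4: cell (4,1)='.' (+3 fires, +6 burnt)
Step 5: cell (4,1)='.' (+1 fires, +3 burnt)
Step 6: cell (4,1)='.' (+0 fires, +1 burnt)
  fire out at step 6

1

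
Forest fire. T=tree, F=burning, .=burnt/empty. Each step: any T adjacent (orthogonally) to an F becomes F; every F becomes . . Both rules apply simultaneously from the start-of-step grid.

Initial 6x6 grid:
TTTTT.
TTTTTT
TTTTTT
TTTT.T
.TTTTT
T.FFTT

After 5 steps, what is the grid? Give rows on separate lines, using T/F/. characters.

Step 1: 3 trees catch fire, 2 burn out
  TTTTT.
  TTTTTT
  TTTTTT
  TTTT.T
  .TFFTT
  T...FT
Step 2: 5 trees catch fire, 3 burn out
  TTTTT.
  TTTTTT
  TTTTTT
  TTFF.T
  .F..FT
  T....F
Step 3: 4 trees catch fire, 5 burn out
  TTTTT.
  TTTTTT
  TTFFTT
  TF...T
  .....F
  T.....
Step 4: 6 trees catch fire, 4 burn out
  TTTTT.
  TTFFTT
  TF..FT
  F....F
  ......
  T.....
Step 5: 6 trees catch fire, 6 burn out
  TTFFT.
  TF..FT
  F....F
  ......
  ......
  T.....

TTFFT.
TF..FT
F....F
......
......
T.....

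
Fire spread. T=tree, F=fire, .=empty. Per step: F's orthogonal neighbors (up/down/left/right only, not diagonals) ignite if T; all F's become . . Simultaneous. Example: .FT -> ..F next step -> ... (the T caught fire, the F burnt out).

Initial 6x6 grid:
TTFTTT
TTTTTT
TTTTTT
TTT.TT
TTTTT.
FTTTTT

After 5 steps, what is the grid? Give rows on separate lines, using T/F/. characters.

Step 1: 5 trees catch fire, 2 burn out
  TF.FTT
  TTFTTT
  TTTTTT
  TTT.TT
  FTTTT.
  .FTTTT
Step 2: 8 trees catch fire, 5 burn out
  F...FT
  TF.FTT
  TTFTTT
  FTT.TT
  .FTTT.
  ..FTTT
Step 3: 10 trees catch fire, 8 burn out
  .....F
  F...FT
  FF.FTT
  .FF.TT
  ..FTT.
  ...FTT
Step 4: 4 trees catch fire, 10 burn out
  ......
  .....F
  ....FT
  ....TT
  ...FT.
  ....FT
Step 5: 4 trees catch fire, 4 burn out
  ......
  ......
  .....F
  ....FT
  ....F.
  .....F

......
......
.....F
....FT
....F.
.....F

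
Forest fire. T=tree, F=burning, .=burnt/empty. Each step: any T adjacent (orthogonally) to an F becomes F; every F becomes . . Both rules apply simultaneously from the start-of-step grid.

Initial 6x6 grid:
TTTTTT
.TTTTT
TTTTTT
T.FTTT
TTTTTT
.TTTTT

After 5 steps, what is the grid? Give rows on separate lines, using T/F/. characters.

Step 1: 3 trees catch fire, 1 burn out
  TTTTTT
  .TTTTT
  TTFTTT
  T..FTT
  TTFTTT
  .TTTTT
Step 2: 7 trees catch fire, 3 burn out
  TTTTTT
  .TFTTT
  TF.FTT
  T...FT
  TF.FTT
  .TFTTT
Step 3: 10 trees catch fire, 7 burn out
  TTFTTT
  .F.FTT
  F...FT
  T....F
  F...FT
  .F.FTT
Step 4: 7 trees catch fire, 10 burn out
  TF.FTT
  ....FT
  .....F
  F.....
  .....F
  ....FT
Step 5: 4 trees catch fire, 7 burn out
  F...FT
  .....F
  ......
  ......
  ......
  .....F

F...FT
.....F
......
......
......
.....F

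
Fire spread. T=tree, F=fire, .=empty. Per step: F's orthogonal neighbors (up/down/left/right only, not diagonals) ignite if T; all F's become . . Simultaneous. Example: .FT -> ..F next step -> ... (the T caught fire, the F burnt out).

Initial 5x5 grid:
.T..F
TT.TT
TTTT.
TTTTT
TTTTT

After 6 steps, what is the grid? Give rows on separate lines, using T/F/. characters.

Step 1: 1 trees catch fire, 1 burn out
  .T...
  TT.TF
  TTTT.
  TTTTT
  TTTTT
Step 2: 1 trees catch fire, 1 burn out
  .T...
  TT.F.
  TTTT.
  TTTTT
  TTTTT
Step 3: 1 trees catch fire, 1 burn out
  .T...
  TT...
  TTTF.
  TTTTT
  TTTTT
Step 4: 2 trees catch fire, 1 burn out
  .T...
  TT...
  TTF..
  TTTFT
  TTTTT
Step 5: 4 trees catch fire, 2 burn out
  .T...
  TT...
  TF...
  TTF.F
  TTTFT
Step 6: 5 trees catch fire, 4 burn out
  .T...
  TF...
  F....
  TF...
  TTF.F

.T...
TF...
F....
TF...
TTF.F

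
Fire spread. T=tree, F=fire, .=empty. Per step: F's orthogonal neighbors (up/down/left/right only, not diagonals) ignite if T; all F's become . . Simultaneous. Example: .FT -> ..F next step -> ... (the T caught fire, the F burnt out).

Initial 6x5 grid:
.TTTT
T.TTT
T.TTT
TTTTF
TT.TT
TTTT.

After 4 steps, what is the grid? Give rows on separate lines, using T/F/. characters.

Step 1: 3 trees catch fire, 1 burn out
  .TTTT
  T.TTT
  T.TTF
  TTTF.
  TT.TF
  TTTT.
Step 2: 4 trees catch fire, 3 burn out
  .TTTT
  T.TTF
  T.TF.
  TTF..
  TT.F.
  TTTT.
Step 3: 5 trees catch fire, 4 burn out
  .TTTF
  T.TF.
  T.F..
  TF...
  TT...
  TTTF.
Step 4: 5 trees catch fire, 5 burn out
  .TTF.
  T.F..
  T....
  F....
  TF...
  TTF..

.TTF.
T.F..
T....
F....
TF...
TTF..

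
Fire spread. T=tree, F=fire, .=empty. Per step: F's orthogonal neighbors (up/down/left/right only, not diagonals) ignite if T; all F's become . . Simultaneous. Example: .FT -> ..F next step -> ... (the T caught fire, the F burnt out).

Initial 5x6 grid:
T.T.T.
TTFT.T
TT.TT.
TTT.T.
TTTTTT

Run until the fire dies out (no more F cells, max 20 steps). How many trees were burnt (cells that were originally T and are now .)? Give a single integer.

Answer: 19

Derivation:
Step 1: +3 fires, +1 burnt (F count now 3)
Step 2: +3 fires, +3 burnt (F count now 3)
Step 3: +4 fires, +3 burnt (F count now 4)
Step 4: +4 fires, +4 burnt (F count now 4)
Step 5: +3 fires, +4 burnt (F count now 3)
Step 6: +2 fires, +3 burnt (F count now 2)
Step 7: +0 fires, +2 burnt (F count now 0)
Fire out after step 7
Initially T: 21, now '.': 28
Total burnt (originally-T cells now '.'): 19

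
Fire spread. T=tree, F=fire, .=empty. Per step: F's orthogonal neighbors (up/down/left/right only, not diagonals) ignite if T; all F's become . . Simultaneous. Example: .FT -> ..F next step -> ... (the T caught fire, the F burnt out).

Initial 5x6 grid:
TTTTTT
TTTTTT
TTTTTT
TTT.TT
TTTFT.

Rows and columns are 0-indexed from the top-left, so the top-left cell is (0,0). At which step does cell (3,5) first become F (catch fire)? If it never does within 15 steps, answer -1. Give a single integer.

Step 1: cell (3,5)='T' (+2 fires, +1 burnt)
Step 2: cell (3,5)='T' (+3 fires, +2 burnt)
Step 3: cell (3,5)='F' (+5 fires, +3 burnt)
  -> target ignites at step 3
Step 4: cell (3,5)='.' (+6 fires, +5 burnt)
Step 5: cell (3,5)='.' (+6 fires, +6 burnt)
Step 6: cell (3,5)='.' (+4 fires, +6 burnt)
Step 7: cell (3,5)='.' (+1 fires, +4 burnt)
Step 8: cell (3,5)='.' (+0 fires, +1 burnt)
  fire out at step 8

3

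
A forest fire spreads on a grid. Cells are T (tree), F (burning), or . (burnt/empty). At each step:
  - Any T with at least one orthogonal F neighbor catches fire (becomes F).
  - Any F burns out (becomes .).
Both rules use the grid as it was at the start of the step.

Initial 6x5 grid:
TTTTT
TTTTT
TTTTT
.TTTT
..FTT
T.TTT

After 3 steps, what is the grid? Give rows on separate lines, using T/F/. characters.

Step 1: 3 trees catch fire, 1 burn out
  TTTTT
  TTTTT
  TTTTT
  .TFTT
  ...FT
  T.FTT
Step 2: 5 trees catch fire, 3 burn out
  TTTTT
  TTTTT
  TTFTT
  .F.FT
  ....F
  T..FT
Step 3: 5 trees catch fire, 5 burn out
  TTTTT
  TTFTT
  TF.FT
  ....F
  .....
  T...F

TTTTT
TTFTT
TF.FT
....F
.....
T...F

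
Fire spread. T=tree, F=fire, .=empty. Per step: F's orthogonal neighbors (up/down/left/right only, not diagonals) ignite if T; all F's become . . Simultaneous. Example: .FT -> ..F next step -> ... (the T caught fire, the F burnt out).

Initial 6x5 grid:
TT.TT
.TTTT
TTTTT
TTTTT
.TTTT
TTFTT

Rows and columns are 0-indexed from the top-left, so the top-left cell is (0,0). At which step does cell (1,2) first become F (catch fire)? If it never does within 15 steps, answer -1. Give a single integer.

Step 1: cell (1,2)='T' (+3 fires, +1 burnt)
Step 2: cell (1,2)='T' (+5 fires, +3 burnt)
Step 3: cell (1,2)='T' (+4 fires, +5 burnt)
Step 4: cell (1,2)='F' (+5 fires, +4 burnt)
  -> target ignites at step 4
Step 5: cell (1,2)='.' (+4 fires, +5 burnt)
Step 6: cell (1,2)='.' (+3 fires, +4 burnt)
Step 7: cell (1,2)='.' (+2 fires, +3 burnt)
Step 8: cell (1,2)='.' (+0 fires, +2 burnt)
  fire out at step 8

4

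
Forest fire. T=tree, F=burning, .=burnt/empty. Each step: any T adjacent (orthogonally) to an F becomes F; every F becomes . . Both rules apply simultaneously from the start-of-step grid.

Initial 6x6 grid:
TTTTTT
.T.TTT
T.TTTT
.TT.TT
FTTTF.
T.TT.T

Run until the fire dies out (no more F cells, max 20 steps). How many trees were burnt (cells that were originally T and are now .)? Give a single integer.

Answer: 24

Derivation:
Step 1: +4 fires, +2 burnt (F count now 4)
Step 2: +5 fires, +4 burnt (F count now 5)
Step 3: +5 fires, +5 burnt (F count now 5)
Step 4: +4 fires, +5 burnt (F count now 4)
Step 5: +2 fires, +4 burnt (F count now 2)
Step 6: +1 fires, +2 burnt (F count now 1)
Step 7: +1 fires, +1 burnt (F count now 1)
Step 8: +2 fires, +1 burnt (F count now 2)
Step 9: +0 fires, +2 burnt (F count now 0)
Fire out after step 9
Initially T: 26, now '.': 34
Total burnt (originally-T cells now '.'): 24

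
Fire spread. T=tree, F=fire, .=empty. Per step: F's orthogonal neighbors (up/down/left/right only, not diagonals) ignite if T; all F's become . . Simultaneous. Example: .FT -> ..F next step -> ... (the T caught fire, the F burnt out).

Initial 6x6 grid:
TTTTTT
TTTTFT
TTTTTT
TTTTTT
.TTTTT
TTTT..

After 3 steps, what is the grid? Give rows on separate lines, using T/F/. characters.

Step 1: 4 trees catch fire, 1 burn out
  TTTTFT
  TTTF.F
  TTTTFT
  TTTTTT
  .TTTTT
  TTTT..
Step 2: 6 trees catch fire, 4 burn out
  TTTF.F
  TTF...
  TTTF.F
  TTTTFT
  .TTTTT
  TTTT..
Step 3: 6 trees catch fire, 6 burn out
  TTF...
  TF....
  TTF...
  TTTF.F
  .TTTFT
  TTTT..

TTF...
TF....
TTF...
TTTF.F
.TTTFT
TTTT..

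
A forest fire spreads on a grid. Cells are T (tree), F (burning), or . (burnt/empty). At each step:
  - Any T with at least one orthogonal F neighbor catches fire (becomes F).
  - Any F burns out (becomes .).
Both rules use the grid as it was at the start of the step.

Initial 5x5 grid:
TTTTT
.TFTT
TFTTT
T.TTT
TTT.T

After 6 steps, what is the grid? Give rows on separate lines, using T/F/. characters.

Step 1: 5 trees catch fire, 2 burn out
  TTFTT
  .F.FT
  F.FTT
  T.TTT
  TTT.T
Step 2: 6 trees catch fire, 5 burn out
  TF.FT
  ....F
  ...FT
  F.FTT
  TTT.T
Step 3: 6 trees catch fire, 6 burn out
  F...F
  .....
  ....F
  ...FT
  FTF.T
Step 4: 2 trees catch fire, 6 burn out
  .....
  .....
  .....
  ....F
  .F..T
Step 5: 1 trees catch fire, 2 burn out
  .....
  .....
  .....
  .....
  ....F
Step 6: 0 trees catch fire, 1 burn out
  .....
  .....
  .....
  .....
  .....

.....
.....
.....
.....
.....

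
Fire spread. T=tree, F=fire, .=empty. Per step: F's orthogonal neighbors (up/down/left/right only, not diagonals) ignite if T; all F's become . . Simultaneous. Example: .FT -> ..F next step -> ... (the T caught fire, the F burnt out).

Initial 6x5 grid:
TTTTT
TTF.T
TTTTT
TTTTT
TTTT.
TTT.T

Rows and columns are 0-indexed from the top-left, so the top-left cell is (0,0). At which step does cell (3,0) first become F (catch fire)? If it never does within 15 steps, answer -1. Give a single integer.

Step 1: cell (3,0)='T' (+3 fires, +1 burnt)
Step 2: cell (3,0)='T' (+6 fires, +3 burnt)
Step 3: cell (3,0)='T' (+7 fires, +6 burnt)
Step 4: cell (3,0)='F' (+6 fires, +7 burnt)
  -> target ignites at step 4
Step 5: cell (3,0)='.' (+2 fires, +6 burnt)
Step 6: cell (3,0)='.' (+1 fires, +2 burnt)
Step 7: cell (3,0)='.' (+0 fires, +1 burnt)
  fire out at step 7

4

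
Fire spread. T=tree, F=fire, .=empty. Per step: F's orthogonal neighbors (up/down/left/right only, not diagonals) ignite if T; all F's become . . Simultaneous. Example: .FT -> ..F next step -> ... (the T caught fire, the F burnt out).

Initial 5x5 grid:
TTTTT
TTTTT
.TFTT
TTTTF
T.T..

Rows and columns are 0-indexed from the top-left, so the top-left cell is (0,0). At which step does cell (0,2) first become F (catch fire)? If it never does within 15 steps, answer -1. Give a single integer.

Step 1: cell (0,2)='T' (+6 fires, +2 burnt)
Step 2: cell (0,2)='F' (+6 fires, +6 burnt)
  -> target ignites at step 2
Step 3: cell (0,2)='.' (+5 fires, +6 burnt)
Step 4: cell (0,2)='.' (+2 fires, +5 burnt)
Step 5: cell (0,2)='.' (+0 fires, +2 burnt)
  fire out at step 5

2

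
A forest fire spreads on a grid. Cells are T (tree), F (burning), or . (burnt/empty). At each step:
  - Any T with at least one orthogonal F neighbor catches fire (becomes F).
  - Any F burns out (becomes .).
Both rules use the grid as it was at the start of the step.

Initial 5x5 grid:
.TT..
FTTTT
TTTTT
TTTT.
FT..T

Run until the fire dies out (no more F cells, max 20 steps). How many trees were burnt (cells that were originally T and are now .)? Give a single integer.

Step 1: +4 fires, +2 burnt (F count now 4)
Step 2: +4 fires, +4 burnt (F count now 4)
Step 3: +4 fires, +4 burnt (F count now 4)
Step 4: +3 fires, +4 burnt (F count now 3)
Step 5: +1 fires, +3 burnt (F count now 1)
Step 6: +0 fires, +1 burnt (F count now 0)
Fire out after step 6
Initially T: 17, now '.': 24
Total burnt (originally-T cells now '.'): 16

Answer: 16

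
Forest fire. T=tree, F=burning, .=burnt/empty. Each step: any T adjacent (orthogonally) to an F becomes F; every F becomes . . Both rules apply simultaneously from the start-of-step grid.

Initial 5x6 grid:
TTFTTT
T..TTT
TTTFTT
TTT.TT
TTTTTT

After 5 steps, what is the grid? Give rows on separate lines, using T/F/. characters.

Step 1: 5 trees catch fire, 2 burn out
  TF.FTT
  T..FTT
  TTF.FT
  TTT.TT
  TTTTTT
Step 2: 7 trees catch fire, 5 burn out
  F...FT
  T...FT
  TF...F
  TTF.FT
  TTTTTT
Step 3: 8 trees catch fire, 7 burn out
  .....F
  F....F
  F.....
  TF...F
  TTFTFT
Step 4: 4 trees catch fire, 8 burn out
  ......
  ......
  ......
  F.....
  TF.F.F
Step 5: 1 trees catch fire, 4 burn out
  ......
  ......
  ......
  ......
  F.....

......
......
......
......
F.....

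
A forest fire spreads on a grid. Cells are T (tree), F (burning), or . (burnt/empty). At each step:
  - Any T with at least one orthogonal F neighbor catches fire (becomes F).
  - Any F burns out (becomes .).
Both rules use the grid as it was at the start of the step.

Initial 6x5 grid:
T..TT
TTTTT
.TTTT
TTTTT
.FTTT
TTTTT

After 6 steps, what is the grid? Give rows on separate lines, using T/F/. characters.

Step 1: 3 trees catch fire, 1 burn out
  T..TT
  TTTTT
  .TTTT
  TFTTT
  ..FTT
  TFTTT
Step 2: 6 trees catch fire, 3 burn out
  T..TT
  TTTTT
  .FTTT
  F.FTT
  ...FT
  F.FTT
Step 3: 5 trees catch fire, 6 burn out
  T..TT
  TFTTT
  ..FTT
  ...FT
  ....F
  ...FT
Step 4: 5 trees catch fire, 5 burn out
  T..TT
  F.FTT
  ...FT
  ....F
  .....
  ....F
Step 5: 3 trees catch fire, 5 burn out
  F..TT
  ...FT
  ....F
  .....
  .....
  .....
Step 6: 2 trees catch fire, 3 burn out
  ...FT
  ....F
  .....
  .....
  .....
  .....

...FT
....F
.....
.....
.....
.....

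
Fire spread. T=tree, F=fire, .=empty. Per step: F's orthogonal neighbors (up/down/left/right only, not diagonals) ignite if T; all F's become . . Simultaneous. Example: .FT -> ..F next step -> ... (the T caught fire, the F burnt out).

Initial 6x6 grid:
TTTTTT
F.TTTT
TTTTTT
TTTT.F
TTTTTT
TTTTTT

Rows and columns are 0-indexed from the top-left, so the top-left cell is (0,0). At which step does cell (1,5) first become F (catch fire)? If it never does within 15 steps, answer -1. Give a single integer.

Step 1: cell (1,5)='T' (+4 fires, +2 burnt)
Step 2: cell (1,5)='F' (+7 fires, +4 burnt)
  -> target ignites at step 2
Step 3: cell (1,5)='.' (+9 fires, +7 burnt)
Step 4: cell (1,5)='.' (+10 fires, +9 burnt)
Step 5: cell (1,5)='.' (+2 fires, +10 burnt)
Step 6: cell (1,5)='.' (+0 fires, +2 burnt)
  fire out at step 6

2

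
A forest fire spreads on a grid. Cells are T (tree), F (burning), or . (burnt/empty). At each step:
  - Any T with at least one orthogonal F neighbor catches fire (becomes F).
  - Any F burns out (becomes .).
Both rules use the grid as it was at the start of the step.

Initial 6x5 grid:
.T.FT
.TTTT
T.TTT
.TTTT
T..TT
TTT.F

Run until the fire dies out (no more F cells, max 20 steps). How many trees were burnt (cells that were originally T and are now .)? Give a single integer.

Answer: 15

Derivation:
Step 1: +3 fires, +2 burnt (F count now 3)
Step 2: +5 fires, +3 burnt (F count now 5)
Step 3: +4 fires, +5 burnt (F count now 4)
Step 4: +2 fires, +4 burnt (F count now 2)
Step 5: +1 fires, +2 burnt (F count now 1)
Step 6: +0 fires, +1 burnt (F count now 0)
Fire out after step 6
Initially T: 20, now '.': 25
Total burnt (originally-T cells now '.'): 15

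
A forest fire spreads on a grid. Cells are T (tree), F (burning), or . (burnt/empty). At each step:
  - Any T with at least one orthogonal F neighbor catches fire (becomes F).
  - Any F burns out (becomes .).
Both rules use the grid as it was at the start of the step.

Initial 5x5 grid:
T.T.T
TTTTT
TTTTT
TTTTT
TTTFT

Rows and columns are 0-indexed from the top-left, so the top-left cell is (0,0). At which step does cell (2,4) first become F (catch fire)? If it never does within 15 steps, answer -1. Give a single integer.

Step 1: cell (2,4)='T' (+3 fires, +1 burnt)
Step 2: cell (2,4)='T' (+4 fires, +3 burnt)
Step 3: cell (2,4)='F' (+5 fires, +4 burnt)
  -> target ignites at step 3
Step 4: cell (2,4)='.' (+4 fires, +5 burnt)
Step 5: cell (2,4)='.' (+4 fires, +4 burnt)
Step 6: cell (2,4)='.' (+1 fires, +4 burnt)
Step 7: cell (2,4)='.' (+1 fires, +1 burnt)
Step 8: cell (2,4)='.' (+0 fires, +1 burnt)
  fire out at step 8

3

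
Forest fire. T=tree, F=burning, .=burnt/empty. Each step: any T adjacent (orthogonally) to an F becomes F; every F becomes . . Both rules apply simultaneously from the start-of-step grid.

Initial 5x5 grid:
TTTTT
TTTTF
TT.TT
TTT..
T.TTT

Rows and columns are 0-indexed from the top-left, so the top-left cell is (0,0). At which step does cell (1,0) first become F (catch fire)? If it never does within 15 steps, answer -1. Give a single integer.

Step 1: cell (1,0)='T' (+3 fires, +1 burnt)
Step 2: cell (1,0)='T' (+3 fires, +3 burnt)
Step 3: cell (1,0)='T' (+2 fires, +3 burnt)
Step 4: cell (1,0)='F' (+3 fires, +2 burnt)
  -> target ignites at step 4
Step 5: cell (1,0)='.' (+3 fires, +3 burnt)
Step 6: cell (1,0)='.' (+2 fires, +3 burnt)
Step 7: cell (1,0)='.' (+2 fires, +2 burnt)
Step 8: cell (1,0)='.' (+1 fires, +2 burnt)
Step 9: cell (1,0)='.' (+1 fires, +1 burnt)
Step 10: cell (1,0)='.' (+0 fires, +1 burnt)
  fire out at step 10

4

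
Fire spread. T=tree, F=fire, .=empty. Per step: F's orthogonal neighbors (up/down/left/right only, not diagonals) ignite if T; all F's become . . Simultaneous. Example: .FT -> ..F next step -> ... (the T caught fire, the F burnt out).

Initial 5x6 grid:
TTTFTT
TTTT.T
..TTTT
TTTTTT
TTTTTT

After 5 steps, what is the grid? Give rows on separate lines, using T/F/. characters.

Step 1: 3 trees catch fire, 1 burn out
  TTF.FT
  TTTF.T
  ..TTTT
  TTTTTT
  TTTTTT
Step 2: 4 trees catch fire, 3 burn out
  TF...F
  TTF..T
  ..TFTT
  TTTTTT
  TTTTTT
Step 3: 6 trees catch fire, 4 burn out
  F.....
  TF...F
  ..F.FT
  TTTFTT
  TTTTTT
Step 4: 5 trees catch fire, 6 burn out
  ......
  F.....
  .....F
  TTF.FT
  TTTFTT
Step 5: 4 trees catch fire, 5 burn out
  ......
  ......
  ......
  TF...F
  TTF.FT

......
......
......
TF...F
TTF.FT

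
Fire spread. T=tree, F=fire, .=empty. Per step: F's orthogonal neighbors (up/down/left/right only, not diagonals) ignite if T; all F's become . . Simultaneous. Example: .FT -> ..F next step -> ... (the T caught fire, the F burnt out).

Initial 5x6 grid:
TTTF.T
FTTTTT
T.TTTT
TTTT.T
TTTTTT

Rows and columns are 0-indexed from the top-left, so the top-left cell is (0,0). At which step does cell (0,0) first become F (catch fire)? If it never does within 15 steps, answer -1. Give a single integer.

Step 1: cell (0,0)='F' (+5 fires, +2 burnt)
  -> target ignites at step 1
Step 2: cell (0,0)='.' (+5 fires, +5 burnt)
Step 3: cell (0,0)='.' (+6 fires, +5 burnt)
Step 4: cell (0,0)='.' (+5 fires, +6 burnt)
Step 5: cell (0,0)='.' (+3 fires, +5 burnt)
Step 6: cell (0,0)='.' (+1 fires, +3 burnt)
Step 7: cell (0,0)='.' (+0 fires, +1 burnt)
  fire out at step 7

1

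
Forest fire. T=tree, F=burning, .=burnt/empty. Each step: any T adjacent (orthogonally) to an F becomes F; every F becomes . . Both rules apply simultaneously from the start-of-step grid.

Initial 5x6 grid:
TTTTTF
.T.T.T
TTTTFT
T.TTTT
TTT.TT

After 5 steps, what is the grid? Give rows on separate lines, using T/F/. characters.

Step 1: 5 trees catch fire, 2 burn out
  TTTTF.
  .T.T.F
  TTTF.F
  T.TTFT
  TTT.TT
Step 2: 6 trees catch fire, 5 burn out
  TTTF..
  .T.F..
  TTF...
  T.TF.F
  TTT.FT
Step 3: 4 trees catch fire, 6 burn out
  TTF...
  .T....
  TF....
  T.F...
  TTT..F
Step 4: 4 trees catch fire, 4 burn out
  TF....
  .F....
  F.....
  T.....
  TTF...
Step 5: 3 trees catch fire, 4 burn out
  F.....
  ......
  ......
  F.....
  TF....

F.....
......
......
F.....
TF....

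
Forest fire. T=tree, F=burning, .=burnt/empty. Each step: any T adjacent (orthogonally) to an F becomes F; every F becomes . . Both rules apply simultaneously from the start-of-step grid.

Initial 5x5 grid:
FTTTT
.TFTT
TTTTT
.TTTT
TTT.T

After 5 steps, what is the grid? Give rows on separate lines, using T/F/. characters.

Step 1: 5 trees catch fire, 2 burn out
  .FFTT
  .F.FT
  TTFTT
  .TTTT
  TTT.T
Step 2: 5 trees catch fire, 5 burn out
  ...FT
  ....F
  TF.FT
  .TFTT
  TTT.T
Step 3: 6 trees catch fire, 5 burn out
  ....F
  .....
  F...F
  .F.FT
  TTF.T
Step 4: 2 trees catch fire, 6 burn out
  .....
  .....
  .....
  ....F
  TF..T
Step 5: 2 trees catch fire, 2 burn out
  .....
  .....
  .....
  .....
  F...F

.....
.....
.....
.....
F...F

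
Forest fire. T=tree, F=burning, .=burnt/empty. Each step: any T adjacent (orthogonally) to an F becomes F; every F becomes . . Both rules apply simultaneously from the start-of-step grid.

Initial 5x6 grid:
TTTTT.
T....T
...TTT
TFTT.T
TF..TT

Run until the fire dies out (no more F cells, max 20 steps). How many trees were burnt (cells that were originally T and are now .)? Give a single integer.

Answer: 11

Derivation:
Step 1: +3 fires, +2 burnt (F count now 3)
Step 2: +1 fires, +3 burnt (F count now 1)
Step 3: +1 fires, +1 burnt (F count now 1)
Step 4: +1 fires, +1 burnt (F count now 1)
Step 5: +1 fires, +1 burnt (F count now 1)
Step 6: +2 fires, +1 burnt (F count now 2)
Step 7: +1 fires, +2 burnt (F count now 1)
Step 8: +1 fires, +1 burnt (F count now 1)
Step 9: +0 fires, +1 burnt (F count now 0)
Fire out after step 9
Initially T: 17, now '.': 24
Total burnt (originally-T cells now '.'): 11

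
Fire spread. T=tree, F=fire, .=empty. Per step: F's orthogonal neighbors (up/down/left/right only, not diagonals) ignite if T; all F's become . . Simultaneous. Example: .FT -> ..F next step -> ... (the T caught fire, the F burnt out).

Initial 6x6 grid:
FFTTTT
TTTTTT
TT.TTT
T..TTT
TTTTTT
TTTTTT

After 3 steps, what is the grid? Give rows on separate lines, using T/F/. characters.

Step 1: 3 trees catch fire, 2 burn out
  ..FTTT
  FFTTTT
  TT.TTT
  T..TTT
  TTTTTT
  TTTTTT
Step 2: 4 trees catch fire, 3 burn out
  ...FTT
  ..FTTT
  FF.TTT
  T..TTT
  TTTTTT
  TTTTTT
Step 3: 3 trees catch fire, 4 burn out
  ....FT
  ...FTT
  ...TTT
  F..TTT
  TTTTTT
  TTTTTT

....FT
...FTT
...TTT
F..TTT
TTTTTT
TTTTTT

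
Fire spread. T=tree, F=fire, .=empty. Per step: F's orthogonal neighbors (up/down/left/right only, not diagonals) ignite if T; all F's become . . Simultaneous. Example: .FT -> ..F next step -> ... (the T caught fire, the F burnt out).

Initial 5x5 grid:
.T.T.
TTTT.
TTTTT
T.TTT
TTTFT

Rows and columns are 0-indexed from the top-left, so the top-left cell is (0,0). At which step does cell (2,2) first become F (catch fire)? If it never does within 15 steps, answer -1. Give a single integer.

Step 1: cell (2,2)='T' (+3 fires, +1 burnt)
Step 2: cell (2,2)='T' (+4 fires, +3 burnt)
Step 3: cell (2,2)='F' (+4 fires, +4 burnt)
  -> target ignites at step 3
Step 4: cell (2,2)='.' (+4 fires, +4 burnt)
Step 5: cell (2,2)='.' (+2 fires, +4 burnt)
Step 6: cell (2,2)='.' (+2 fires, +2 burnt)
Step 7: cell (2,2)='.' (+0 fires, +2 burnt)
  fire out at step 7

3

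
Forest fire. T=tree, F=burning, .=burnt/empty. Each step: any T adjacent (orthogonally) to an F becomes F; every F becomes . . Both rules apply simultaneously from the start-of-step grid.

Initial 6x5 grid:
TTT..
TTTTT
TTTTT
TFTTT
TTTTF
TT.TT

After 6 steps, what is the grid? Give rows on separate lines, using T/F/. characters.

Step 1: 7 trees catch fire, 2 burn out
  TTT..
  TTTTT
  TFTTT
  F.FTF
  TFTF.
  TT.TF
Step 2: 9 trees catch fire, 7 burn out
  TTT..
  TFTTT
  F.FTF
  ...F.
  F.F..
  TF.F.
Step 3: 6 trees catch fire, 9 burn out
  TFT..
  F.FTF
  ...F.
  .....
  .....
  F....
Step 4: 3 trees catch fire, 6 burn out
  F.F..
  ...F.
  .....
  .....
  .....
  .....
Step 5: 0 trees catch fire, 3 burn out
  .....
  .....
  .....
  .....
  .....
  .....
Step 6: 0 trees catch fire, 0 burn out
  .....
  .....
  .....
  .....
  .....
  .....

.....
.....
.....
.....
.....
.....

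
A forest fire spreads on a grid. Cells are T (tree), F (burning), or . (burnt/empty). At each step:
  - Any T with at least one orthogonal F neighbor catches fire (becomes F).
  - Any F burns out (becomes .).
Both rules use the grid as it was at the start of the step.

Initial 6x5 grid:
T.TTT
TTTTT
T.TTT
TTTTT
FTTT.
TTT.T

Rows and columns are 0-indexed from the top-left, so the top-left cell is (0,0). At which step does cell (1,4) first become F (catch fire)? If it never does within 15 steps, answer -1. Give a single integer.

Step 1: cell (1,4)='T' (+3 fires, +1 burnt)
Step 2: cell (1,4)='T' (+4 fires, +3 burnt)
Step 3: cell (1,4)='T' (+4 fires, +4 burnt)
Step 4: cell (1,4)='T' (+4 fires, +4 burnt)
Step 5: cell (1,4)='T' (+3 fires, +4 burnt)
Step 6: cell (1,4)='T' (+3 fires, +3 burnt)
Step 7: cell (1,4)='F' (+2 fires, +3 burnt)
  -> target ignites at step 7
Step 8: cell (1,4)='.' (+1 fires, +2 burnt)
Step 9: cell (1,4)='.' (+0 fires, +1 burnt)
  fire out at step 9

7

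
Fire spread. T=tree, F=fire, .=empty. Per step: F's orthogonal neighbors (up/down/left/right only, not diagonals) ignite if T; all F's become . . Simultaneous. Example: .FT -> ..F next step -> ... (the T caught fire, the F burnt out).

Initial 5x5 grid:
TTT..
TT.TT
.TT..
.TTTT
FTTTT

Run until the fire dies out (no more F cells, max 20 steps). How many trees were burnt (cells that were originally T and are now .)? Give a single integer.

Step 1: +1 fires, +1 burnt (F count now 1)
Step 2: +2 fires, +1 burnt (F count now 2)
Step 3: +3 fires, +2 burnt (F count now 3)
Step 4: +4 fires, +3 burnt (F count now 4)
Step 5: +3 fires, +4 burnt (F count now 3)
Step 6: +2 fires, +3 burnt (F count now 2)
Step 7: +0 fires, +2 burnt (F count now 0)
Fire out after step 7
Initially T: 17, now '.': 23
Total burnt (originally-T cells now '.'): 15

Answer: 15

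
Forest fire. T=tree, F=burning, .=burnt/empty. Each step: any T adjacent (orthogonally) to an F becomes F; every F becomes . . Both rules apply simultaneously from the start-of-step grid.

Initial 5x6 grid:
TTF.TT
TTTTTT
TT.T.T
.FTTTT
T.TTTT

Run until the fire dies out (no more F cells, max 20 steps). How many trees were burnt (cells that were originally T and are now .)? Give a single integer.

Answer: 22

Derivation:
Step 1: +4 fires, +2 burnt (F count now 4)
Step 2: +6 fires, +4 burnt (F count now 6)
Step 3: +5 fires, +6 burnt (F count now 5)
Step 4: +4 fires, +5 burnt (F count now 4)
Step 5: +3 fires, +4 burnt (F count now 3)
Step 6: +0 fires, +3 burnt (F count now 0)
Fire out after step 6
Initially T: 23, now '.': 29
Total burnt (originally-T cells now '.'): 22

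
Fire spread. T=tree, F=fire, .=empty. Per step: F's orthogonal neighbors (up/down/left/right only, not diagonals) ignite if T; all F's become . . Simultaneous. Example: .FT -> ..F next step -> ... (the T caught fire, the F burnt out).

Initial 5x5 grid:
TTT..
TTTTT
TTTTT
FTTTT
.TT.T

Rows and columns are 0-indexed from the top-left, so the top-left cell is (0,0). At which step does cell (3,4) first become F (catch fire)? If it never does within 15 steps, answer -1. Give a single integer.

Step 1: cell (3,4)='T' (+2 fires, +1 burnt)
Step 2: cell (3,4)='T' (+4 fires, +2 burnt)
Step 3: cell (3,4)='T' (+5 fires, +4 burnt)
Step 4: cell (3,4)='F' (+4 fires, +5 burnt)
  -> target ignites at step 4
Step 5: cell (3,4)='.' (+4 fires, +4 burnt)
Step 6: cell (3,4)='.' (+1 fires, +4 burnt)
Step 7: cell (3,4)='.' (+0 fires, +1 burnt)
  fire out at step 7

4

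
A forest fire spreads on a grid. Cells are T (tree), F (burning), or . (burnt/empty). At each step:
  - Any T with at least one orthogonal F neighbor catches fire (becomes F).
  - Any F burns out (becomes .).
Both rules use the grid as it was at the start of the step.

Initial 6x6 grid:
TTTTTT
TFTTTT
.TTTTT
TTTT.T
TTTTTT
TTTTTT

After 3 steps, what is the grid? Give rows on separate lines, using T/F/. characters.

Step 1: 4 trees catch fire, 1 burn out
  TFTTTT
  F.FTTT
  .FTTTT
  TTTT.T
  TTTTTT
  TTTTTT
Step 2: 5 trees catch fire, 4 burn out
  F.FTTT
  ...FTT
  ..FTTT
  TFTT.T
  TTTTTT
  TTTTTT
Step 3: 6 trees catch fire, 5 burn out
  ...FTT
  ....FT
  ...FTT
  F.FT.T
  TFTTTT
  TTTTTT

...FTT
....FT
...FTT
F.FT.T
TFTTTT
TTTTTT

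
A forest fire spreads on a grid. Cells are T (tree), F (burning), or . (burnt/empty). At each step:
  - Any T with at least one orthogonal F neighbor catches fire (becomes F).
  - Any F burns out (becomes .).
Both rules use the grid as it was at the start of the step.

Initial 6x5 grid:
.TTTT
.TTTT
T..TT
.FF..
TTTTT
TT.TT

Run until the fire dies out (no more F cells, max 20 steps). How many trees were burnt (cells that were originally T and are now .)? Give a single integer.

Step 1: +2 fires, +2 burnt (F count now 2)
Step 2: +3 fires, +2 burnt (F count now 3)
Step 3: +3 fires, +3 burnt (F count now 3)
Step 4: +1 fires, +3 burnt (F count now 1)
Step 5: +0 fires, +1 burnt (F count now 0)
Fire out after step 5
Initially T: 20, now '.': 19
Total burnt (originally-T cells now '.'): 9

Answer: 9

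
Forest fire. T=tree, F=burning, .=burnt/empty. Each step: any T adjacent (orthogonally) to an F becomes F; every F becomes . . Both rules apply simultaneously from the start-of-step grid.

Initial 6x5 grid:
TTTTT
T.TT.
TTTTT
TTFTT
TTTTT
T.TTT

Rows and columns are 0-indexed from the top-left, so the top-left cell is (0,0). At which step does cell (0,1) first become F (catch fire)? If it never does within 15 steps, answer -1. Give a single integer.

Step 1: cell (0,1)='T' (+4 fires, +1 burnt)
Step 2: cell (0,1)='T' (+8 fires, +4 burnt)
Step 3: cell (0,1)='T' (+7 fires, +8 burnt)
Step 4: cell (0,1)='F' (+5 fires, +7 burnt)
  -> target ignites at step 4
Step 5: cell (0,1)='.' (+2 fires, +5 burnt)
Step 6: cell (0,1)='.' (+0 fires, +2 burnt)
  fire out at step 6

4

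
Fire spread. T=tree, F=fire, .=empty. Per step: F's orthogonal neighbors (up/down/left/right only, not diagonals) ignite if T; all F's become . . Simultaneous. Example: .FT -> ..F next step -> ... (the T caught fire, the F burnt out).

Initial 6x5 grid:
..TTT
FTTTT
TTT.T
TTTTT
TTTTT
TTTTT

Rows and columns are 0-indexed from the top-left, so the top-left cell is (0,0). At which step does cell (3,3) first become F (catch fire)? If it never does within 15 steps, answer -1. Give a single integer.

Step 1: cell (3,3)='T' (+2 fires, +1 burnt)
Step 2: cell (3,3)='T' (+3 fires, +2 burnt)
Step 3: cell (3,3)='T' (+5 fires, +3 burnt)
Step 4: cell (3,3)='T' (+5 fires, +5 burnt)
Step 5: cell (3,3)='F' (+5 fires, +5 burnt)
  -> target ignites at step 5
Step 6: cell (3,3)='.' (+3 fires, +5 burnt)
Step 7: cell (3,3)='.' (+2 fires, +3 burnt)
Step 8: cell (3,3)='.' (+1 fires, +2 burnt)
Step 9: cell (3,3)='.' (+0 fires, +1 burnt)
  fire out at step 9

5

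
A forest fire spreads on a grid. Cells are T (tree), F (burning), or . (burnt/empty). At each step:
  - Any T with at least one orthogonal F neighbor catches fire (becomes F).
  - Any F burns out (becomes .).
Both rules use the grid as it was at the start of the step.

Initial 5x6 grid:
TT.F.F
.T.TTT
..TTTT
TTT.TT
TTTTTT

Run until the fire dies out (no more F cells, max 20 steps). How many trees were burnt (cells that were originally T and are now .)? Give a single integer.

Answer: 18

Derivation:
Step 1: +2 fires, +2 burnt (F count now 2)
Step 2: +3 fires, +2 burnt (F count now 3)
Step 3: +3 fires, +3 burnt (F count now 3)
Step 4: +3 fires, +3 burnt (F count now 3)
Step 5: +3 fires, +3 burnt (F count now 3)
Step 6: +3 fires, +3 burnt (F count now 3)
Step 7: +1 fires, +3 burnt (F count now 1)
Step 8: +0 fires, +1 burnt (F count now 0)
Fire out after step 8
Initially T: 21, now '.': 27
Total burnt (originally-T cells now '.'): 18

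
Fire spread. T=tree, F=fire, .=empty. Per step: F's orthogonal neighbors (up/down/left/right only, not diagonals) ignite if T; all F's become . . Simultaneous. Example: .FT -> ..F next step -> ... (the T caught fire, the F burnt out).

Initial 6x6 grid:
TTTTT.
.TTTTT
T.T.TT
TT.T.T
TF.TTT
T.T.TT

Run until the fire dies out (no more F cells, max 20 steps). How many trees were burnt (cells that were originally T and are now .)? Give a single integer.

Step 1: +2 fires, +1 burnt (F count now 2)
Step 2: +2 fires, +2 burnt (F count now 2)
Step 3: +1 fires, +2 burnt (F count now 1)
Step 4: +0 fires, +1 burnt (F count now 0)
Fire out after step 4
Initially T: 26, now '.': 15
Total burnt (originally-T cells now '.'): 5

Answer: 5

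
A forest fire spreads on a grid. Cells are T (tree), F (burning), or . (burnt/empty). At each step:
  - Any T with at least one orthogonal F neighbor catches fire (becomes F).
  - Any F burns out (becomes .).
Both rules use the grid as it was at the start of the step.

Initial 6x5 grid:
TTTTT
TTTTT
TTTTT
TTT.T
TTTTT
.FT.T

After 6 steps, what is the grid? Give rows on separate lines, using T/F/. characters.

Step 1: 2 trees catch fire, 1 burn out
  TTTTT
  TTTTT
  TTTTT
  TTT.T
  TFTTT
  ..F.T
Step 2: 3 trees catch fire, 2 burn out
  TTTTT
  TTTTT
  TTTTT
  TFT.T
  F.FTT
  ....T
Step 3: 4 trees catch fire, 3 burn out
  TTTTT
  TTTTT
  TFTTT
  F.F.T
  ...FT
  ....T
Step 4: 4 trees catch fire, 4 burn out
  TTTTT
  TFTTT
  F.FTT
  ....T
  ....F
  ....T
Step 5: 6 trees catch fire, 4 burn out
  TFTTT
  F.FTT
  ...FT
  ....F
  .....
  ....F
Step 6: 4 trees catch fire, 6 burn out
  F.FTT
  ...FT
  ....F
  .....
  .....
  .....

F.FTT
...FT
....F
.....
.....
.....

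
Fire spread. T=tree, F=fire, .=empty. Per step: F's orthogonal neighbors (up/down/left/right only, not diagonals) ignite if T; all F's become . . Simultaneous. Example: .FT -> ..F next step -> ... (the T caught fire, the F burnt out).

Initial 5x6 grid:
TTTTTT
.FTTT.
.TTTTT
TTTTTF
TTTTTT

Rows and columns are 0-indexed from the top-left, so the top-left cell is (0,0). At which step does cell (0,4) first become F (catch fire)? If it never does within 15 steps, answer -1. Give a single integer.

Step 1: cell (0,4)='T' (+6 fires, +2 burnt)
Step 2: cell (0,4)='T' (+8 fires, +6 burnt)
Step 3: cell (0,4)='T' (+7 fires, +8 burnt)
Step 4: cell (0,4)='F' (+3 fires, +7 burnt)
  -> target ignites at step 4
Step 5: cell (0,4)='.' (+1 fires, +3 burnt)
Step 6: cell (0,4)='.' (+0 fires, +1 burnt)
  fire out at step 6

4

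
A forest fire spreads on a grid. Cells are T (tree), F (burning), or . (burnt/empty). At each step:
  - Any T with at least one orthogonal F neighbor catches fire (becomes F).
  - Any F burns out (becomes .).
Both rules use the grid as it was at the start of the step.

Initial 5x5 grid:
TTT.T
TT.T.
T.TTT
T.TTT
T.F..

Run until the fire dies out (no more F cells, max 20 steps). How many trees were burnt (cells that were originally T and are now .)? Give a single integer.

Answer: 7

Derivation:
Step 1: +1 fires, +1 burnt (F count now 1)
Step 2: +2 fires, +1 burnt (F count now 2)
Step 3: +2 fires, +2 burnt (F count now 2)
Step 4: +2 fires, +2 burnt (F count now 2)
Step 5: +0 fires, +2 burnt (F count now 0)
Fire out after step 5
Initially T: 16, now '.': 16
Total burnt (originally-T cells now '.'): 7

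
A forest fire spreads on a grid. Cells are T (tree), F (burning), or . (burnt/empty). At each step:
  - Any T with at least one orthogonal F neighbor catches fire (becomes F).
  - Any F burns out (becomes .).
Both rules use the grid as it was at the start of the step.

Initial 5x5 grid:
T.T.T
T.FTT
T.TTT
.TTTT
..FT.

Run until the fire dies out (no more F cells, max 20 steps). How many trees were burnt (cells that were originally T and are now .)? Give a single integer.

Answer: 12

Derivation:
Step 1: +5 fires, +2 burnt (F count now 5)
Step 2: +4 fires, +5 burnt (F count now 4)
Step 3: +3 fires, +4 burnt (F count now 3)
Step 4: +0 fires, +3 burnt (F count now 0)
Fire out after step 4
Initially T: 15, now '.': 22
Total burnt (originally-T cells now '.'): 12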